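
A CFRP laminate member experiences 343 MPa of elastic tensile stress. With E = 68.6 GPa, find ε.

ε = σ/E = 343 / 68600 = 5.00×10⁻³.

5.00×10⁻³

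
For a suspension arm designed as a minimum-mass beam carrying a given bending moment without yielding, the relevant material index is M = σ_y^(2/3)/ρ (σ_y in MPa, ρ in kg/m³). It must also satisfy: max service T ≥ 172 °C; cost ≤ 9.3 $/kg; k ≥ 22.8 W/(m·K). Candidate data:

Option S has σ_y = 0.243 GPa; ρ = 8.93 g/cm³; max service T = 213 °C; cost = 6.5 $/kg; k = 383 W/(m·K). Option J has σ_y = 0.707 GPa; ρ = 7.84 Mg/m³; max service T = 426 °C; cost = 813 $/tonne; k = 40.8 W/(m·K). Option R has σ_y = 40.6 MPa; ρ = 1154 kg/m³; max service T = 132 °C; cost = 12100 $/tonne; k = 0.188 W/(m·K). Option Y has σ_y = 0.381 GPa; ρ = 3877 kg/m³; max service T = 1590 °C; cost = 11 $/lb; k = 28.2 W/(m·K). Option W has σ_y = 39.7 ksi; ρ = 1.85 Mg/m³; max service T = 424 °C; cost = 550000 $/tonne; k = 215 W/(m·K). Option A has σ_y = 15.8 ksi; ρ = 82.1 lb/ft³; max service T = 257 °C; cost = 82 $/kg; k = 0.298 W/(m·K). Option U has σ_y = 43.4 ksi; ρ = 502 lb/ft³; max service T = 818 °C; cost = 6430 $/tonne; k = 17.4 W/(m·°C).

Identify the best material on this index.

option J

Screen on constraints: max service T ≥ 172 °C; cost ≤ 9.3 $/kg; k ≥ 22.8 W/(m·K). Survivors: option S, option J.
Convert each candidate to consistent units, then evaluate M:
  option S: σ_y = 243.0 MPa, ρ = 8930 kg/m³
  option J: σ_y = 707.0 MPa, ρ = 7840 kg/m³
  option J: M = 10.1×10⁻³
  option S: M = 4.36×10⁻³
Option J has the largest M.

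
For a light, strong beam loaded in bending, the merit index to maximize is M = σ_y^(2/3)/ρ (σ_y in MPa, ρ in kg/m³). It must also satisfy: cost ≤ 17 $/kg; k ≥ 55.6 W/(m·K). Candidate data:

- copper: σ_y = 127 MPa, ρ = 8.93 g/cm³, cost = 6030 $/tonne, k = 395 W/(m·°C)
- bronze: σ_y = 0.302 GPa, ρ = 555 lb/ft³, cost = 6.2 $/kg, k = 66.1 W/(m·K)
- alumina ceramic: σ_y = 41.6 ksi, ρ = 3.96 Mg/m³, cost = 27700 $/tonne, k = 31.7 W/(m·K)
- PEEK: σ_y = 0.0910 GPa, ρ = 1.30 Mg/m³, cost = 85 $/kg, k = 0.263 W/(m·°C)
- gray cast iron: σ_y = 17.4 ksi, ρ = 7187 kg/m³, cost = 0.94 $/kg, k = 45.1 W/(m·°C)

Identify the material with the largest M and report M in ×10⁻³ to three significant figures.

bronze, M = 5.06×10⁻³

Screen on constraints: cost ≤ 17 $/kg; k ≥ 55.6 W/(m·K). Survivors: copper, bronze.
Convert each candidate to consistent units, then evaluate M:
  copper: σ_y = 127.0 MPa, ρ = 8930 kg/m³
  bronze: σ_y = 302.0 MPa, ρ = 8890 kg/m³
  bronze: M = 5.06×10⁻³
  copper: M = 2.83×10⁻³
Highest index: bronze.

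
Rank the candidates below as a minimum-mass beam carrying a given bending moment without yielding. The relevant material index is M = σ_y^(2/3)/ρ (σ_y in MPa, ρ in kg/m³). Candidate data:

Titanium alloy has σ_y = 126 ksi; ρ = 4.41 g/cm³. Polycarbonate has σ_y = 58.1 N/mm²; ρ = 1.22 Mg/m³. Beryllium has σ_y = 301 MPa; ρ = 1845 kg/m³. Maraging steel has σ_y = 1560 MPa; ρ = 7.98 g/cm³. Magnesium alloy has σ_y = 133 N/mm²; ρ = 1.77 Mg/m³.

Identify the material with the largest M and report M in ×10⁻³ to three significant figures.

After converting to SI:
  titanium alloy: σ_y = 868.7 MPa, ρ = 4410 kg/m³
  polycarbonate: σ_y = 58.10 MPa, ρ = 1220 kg/m³
  beryllium: σ_y = 301.0 MPa, ρ = 1845 kg/m³
  maraging steel: σ_y = 1560 MPa, ρ = 7980 kg/m³
  magnesium alloy: σ_y = 133.0 MPa, ρ = 1770 kg/m³
  beryllium: M = 24.3×10⁻³
  titanium alloy: M = 20.6×10⁻³
  maraging steel: M = 16.9×10⁻³
  magnesium alloy: M = 14.7×10⁻³
  polycarbonate: M = 12.3×10⁻³
Highest index: beryllium.

beryllium, M = 24.3×10⁻³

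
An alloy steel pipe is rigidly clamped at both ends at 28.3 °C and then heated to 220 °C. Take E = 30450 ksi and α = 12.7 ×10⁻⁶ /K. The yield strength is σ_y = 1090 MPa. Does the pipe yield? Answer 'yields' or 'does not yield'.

does not yield

E = 30450 ksi = 209.9 GPa.
ΔT = 191.7 K. Constrained thermal stress σ = E·α·ΔT = 209.9×10³ MPa × 12.7×10⁻⁶ × 191.7 = 511 MPa (compressive).
Compare to σ_y = 1090 MPa: σ < σ_y, so it does not yield.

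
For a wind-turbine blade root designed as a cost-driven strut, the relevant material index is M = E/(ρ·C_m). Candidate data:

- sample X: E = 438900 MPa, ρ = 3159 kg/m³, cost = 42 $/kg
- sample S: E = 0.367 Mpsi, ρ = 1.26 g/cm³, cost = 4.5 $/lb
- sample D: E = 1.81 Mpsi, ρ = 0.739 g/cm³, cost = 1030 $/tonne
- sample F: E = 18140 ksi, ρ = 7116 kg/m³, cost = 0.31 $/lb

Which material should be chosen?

sample F

Normalizing units and computing the index:
  sample X: E = 438.9 GPa, ρ = 3159 kg/m³, cost = 42.00 $/kg
  sample S: E = 2.530 GPa, ρ = 1260 kg/m³, cost = 9.921 $/kg
  sample D: E = 12.48 GPa, ρ = 739.0 kg/m³, cost = 1.030 $/kg
  sample F: E = 125.1 GPa, ρ = 7116 kg/m³, cost = 0.6834 $/kg
  sample F: M = 25.7 MN·m per $
  sample D: M = 16.4 MN·m per $
  sample X: M = 3.31 MN·m per $
  sample S: M = 0.202 MN·m per $
Sample F ranks first.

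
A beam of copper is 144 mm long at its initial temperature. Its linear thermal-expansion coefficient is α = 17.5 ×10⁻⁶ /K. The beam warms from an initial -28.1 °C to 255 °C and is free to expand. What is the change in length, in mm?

ΔT = 255 − (-28.1) = 283.1 K.
ΔL = α·L₀·ΔT = 17.5×10⁻⁶ × 144 mm × 283.1 K = 0.713 mm.

0.713 mm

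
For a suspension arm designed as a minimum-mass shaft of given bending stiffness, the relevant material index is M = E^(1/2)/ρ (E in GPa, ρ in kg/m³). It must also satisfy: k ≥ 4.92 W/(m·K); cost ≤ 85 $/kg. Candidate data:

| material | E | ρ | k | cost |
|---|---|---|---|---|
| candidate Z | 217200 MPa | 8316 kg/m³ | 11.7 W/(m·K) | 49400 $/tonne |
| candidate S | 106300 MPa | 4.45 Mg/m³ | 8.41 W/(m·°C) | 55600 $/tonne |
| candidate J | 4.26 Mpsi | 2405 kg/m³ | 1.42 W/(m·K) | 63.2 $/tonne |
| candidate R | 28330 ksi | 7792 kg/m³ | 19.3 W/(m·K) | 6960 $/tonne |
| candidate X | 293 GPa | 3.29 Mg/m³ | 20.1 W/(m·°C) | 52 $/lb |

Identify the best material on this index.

Screen on constraints: k ≥ 4.92 W/(m·K); cost ≤ 85 $/kg. Survivors: candidate Z, candidate S, candidate R.
After converting to SI:
  candidate Z: E = 217.2 GPa, ρ = 8316 kg/m³
  candidate S: E = 106.3 GPa, ρ = 4450 kg/m³
  candidate R: E = 195.3 GPa, ρ = 7792 kg/m³
  candidate S: M = 2.32×10⁻³
  candidate R: M = 1.79×10⁻³
  candidate Z: M = 1.77×10⁻³
Candidate S ranks first.

candidate S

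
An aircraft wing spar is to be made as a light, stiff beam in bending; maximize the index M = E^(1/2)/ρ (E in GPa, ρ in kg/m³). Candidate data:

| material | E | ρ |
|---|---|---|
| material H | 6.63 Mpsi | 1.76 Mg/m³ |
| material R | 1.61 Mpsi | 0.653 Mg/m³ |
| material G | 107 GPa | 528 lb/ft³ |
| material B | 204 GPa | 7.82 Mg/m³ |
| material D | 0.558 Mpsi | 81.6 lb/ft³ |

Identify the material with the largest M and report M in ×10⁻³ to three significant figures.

Normalizing units and computing the index:
  material H: E = 45.71 GPa, ρ = 1760 kg/m³
  material R: E = 11.10 GPa, ρ = 653.0 kg/m³
  material G: E = 107.0 GPa, ρ = 8458 kg/m³
  material B: E = 204.0 GPa, ρ = 7820 kg/m³
  material D: E = 3.847 GPa, ρ = 1307 kg/m³
  material R: M = 5.10×10⁻³
  material H: M = 3.84×10⁻³
  material B: M = 1.83×10⁻³
  material D: M = 1.50×10⁻³
  material G: M = 1.22×10⁻³
Material R ranks first.

material R, M = 5.10×10⁻³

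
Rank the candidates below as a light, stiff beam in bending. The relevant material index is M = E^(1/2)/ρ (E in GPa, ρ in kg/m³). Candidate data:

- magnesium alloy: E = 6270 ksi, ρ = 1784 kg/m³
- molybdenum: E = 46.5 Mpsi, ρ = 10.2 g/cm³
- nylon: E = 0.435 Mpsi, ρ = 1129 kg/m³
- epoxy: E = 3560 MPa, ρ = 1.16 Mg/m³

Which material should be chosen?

magnesium alloy

Normalizing units and computing the index:
  magnesium alloy: E = 43.23 GPa, ρ = 1784 kg/m³
  molybdenum: E = 320.6 GPa, ρ = 10200 kg/m³
  nylon: E = 2.999 GPa, ρ = 1129 kg/m³
  epoxy: E = 3.560 GPa, ρ = 1160 kg/m³
  magnesium alloy: M = 3.69×10⁻³
  molybdenum: M = 1.76×10⁻³
  epoxy: M = 1.63×10⁻³
  nylon: M = 1.53×10⁻³
Magnesium alloy has the largest M.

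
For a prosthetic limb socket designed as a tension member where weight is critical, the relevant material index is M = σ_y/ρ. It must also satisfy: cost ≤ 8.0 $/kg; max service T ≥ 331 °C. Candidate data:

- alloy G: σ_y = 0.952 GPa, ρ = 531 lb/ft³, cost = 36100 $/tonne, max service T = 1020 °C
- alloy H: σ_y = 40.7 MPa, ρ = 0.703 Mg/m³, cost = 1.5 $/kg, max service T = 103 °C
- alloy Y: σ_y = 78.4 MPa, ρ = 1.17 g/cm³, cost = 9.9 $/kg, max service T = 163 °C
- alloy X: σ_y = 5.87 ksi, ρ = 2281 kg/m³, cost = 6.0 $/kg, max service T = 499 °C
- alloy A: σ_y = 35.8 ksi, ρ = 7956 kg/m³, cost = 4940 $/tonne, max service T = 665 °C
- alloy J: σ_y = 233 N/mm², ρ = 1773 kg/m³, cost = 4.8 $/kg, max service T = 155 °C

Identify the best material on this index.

Screen on constraints: cost ≤ 8.0 $/kg; max service T ≥ 331 °C. Survivors: alloy X, alloy A.
Putting every candidate on a common basis:
  alloy X: σ_y = 40.47 MPa, ρ = 2281 kg/m³
  alloy A: σ_y = 246.8 MPa, ρ = 7956 kg/m³
  alloy A: M = 31.0 kN·m/kg
  alloy X: M = 17.7 kN·m/kg
Alloy A has the largest M.

alloy A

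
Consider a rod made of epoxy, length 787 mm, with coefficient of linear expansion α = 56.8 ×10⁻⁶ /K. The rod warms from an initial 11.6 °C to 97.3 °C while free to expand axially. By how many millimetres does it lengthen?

3.83 mm

ΔT = 97.3 − 11.6 = 85.70 K.
ΔL = α·L₀·ΔT = 56.8×10⁻⁶ × 787 mm × 85.70 K = 3.83 mm.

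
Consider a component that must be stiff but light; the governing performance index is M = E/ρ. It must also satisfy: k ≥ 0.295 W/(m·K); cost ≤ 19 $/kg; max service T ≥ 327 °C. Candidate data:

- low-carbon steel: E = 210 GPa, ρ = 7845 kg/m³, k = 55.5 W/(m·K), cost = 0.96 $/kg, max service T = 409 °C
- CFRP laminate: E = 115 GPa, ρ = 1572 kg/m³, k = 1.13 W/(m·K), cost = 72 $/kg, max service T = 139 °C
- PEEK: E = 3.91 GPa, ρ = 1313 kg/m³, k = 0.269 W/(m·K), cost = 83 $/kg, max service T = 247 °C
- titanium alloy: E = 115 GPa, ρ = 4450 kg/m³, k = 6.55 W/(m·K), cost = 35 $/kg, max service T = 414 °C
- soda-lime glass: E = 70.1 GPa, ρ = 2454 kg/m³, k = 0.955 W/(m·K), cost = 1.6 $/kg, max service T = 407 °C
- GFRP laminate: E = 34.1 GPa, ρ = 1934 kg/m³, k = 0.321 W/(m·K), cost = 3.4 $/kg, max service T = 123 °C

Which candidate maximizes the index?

soda-lime glass

Screen on constraints: k ≥ 0.295 W/(m·K); cost ≤ 19 $/kg; max service T ≥ 327 °C. Survivors: low-carbon steel, soda-lime glass.
Per-candidate index values:
  soda-lime glass: M = 28.6 MN·m/kg
  low-carbon steel: M = 26.8 MN·m/kg
Highest index: soda-lime glass.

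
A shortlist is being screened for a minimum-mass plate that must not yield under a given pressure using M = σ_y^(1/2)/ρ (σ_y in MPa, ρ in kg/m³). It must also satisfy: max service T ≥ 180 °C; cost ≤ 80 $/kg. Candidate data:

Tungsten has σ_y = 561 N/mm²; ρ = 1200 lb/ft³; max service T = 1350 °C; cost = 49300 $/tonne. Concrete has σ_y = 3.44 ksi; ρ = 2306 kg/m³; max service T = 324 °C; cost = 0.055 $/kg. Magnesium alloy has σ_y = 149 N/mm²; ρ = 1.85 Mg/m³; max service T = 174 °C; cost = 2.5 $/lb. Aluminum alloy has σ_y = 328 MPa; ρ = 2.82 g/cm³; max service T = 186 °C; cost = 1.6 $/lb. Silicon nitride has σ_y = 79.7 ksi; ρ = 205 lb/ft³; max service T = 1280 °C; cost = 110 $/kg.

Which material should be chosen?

Screen on constraints: max service T ≥ 180 °C; cost ≤ 80 $/kg. Survivors: tungsten, concrete, aluminum alloy.
Putting every candidate on a common basis:
  tungsten: σ_y = 561.0 MPa, ρ = 19220 kg/m³
  concrete: σ_y = 23.72 MPa, ρ = 2306 kg/m³
  aluminum alloy: σ_y = 328.0 MPa, ρ = 2820 kg/m³
  aluminum alloy: M = 6.42×10⁻³
  concrete: M = 2.11×10⁻³
  tungsten: M = 1.23×10⁻³
The maximum is for aluminum alloy.

aluminum alloy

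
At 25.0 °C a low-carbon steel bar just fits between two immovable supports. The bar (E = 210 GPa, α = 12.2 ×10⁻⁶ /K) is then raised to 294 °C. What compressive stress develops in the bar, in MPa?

ΔT = 269.0 K. Constrained thermal stress σ = E·α·ΔT = 210.0×10³ MPa × 12.2×10⁻⁶ × 269.0 = 689 MPa (compressive).

689 MPa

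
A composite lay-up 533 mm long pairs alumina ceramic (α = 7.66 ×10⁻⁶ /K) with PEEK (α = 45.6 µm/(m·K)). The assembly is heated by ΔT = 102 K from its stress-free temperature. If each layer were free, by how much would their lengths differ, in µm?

Δα = |7.66 − 45.6|×10⁻⁶/K = 37.9×10⁻⁶/K.
ΔL_mismatch = Δα·L·ΔT = 37.9×10⁻⁶ × 533.0 mm × 102.0 K = 2060 µm.

2060 µm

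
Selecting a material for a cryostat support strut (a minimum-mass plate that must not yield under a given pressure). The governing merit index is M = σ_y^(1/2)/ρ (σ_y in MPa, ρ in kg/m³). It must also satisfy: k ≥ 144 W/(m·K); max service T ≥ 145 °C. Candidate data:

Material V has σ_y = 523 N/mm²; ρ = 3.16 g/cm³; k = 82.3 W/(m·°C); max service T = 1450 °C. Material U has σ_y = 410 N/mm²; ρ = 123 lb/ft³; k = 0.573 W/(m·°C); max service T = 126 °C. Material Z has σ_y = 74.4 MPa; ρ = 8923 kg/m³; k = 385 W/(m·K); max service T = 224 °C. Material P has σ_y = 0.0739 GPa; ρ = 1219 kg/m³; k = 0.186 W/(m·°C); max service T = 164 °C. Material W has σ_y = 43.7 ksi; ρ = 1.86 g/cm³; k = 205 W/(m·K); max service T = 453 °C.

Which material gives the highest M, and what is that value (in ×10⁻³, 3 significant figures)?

Screen on constraints: k ≥ 144 W/(m·K); max service T ≥ 145 °C. Survivors: material Z, material W.
In SI units:
  material Z: σ_y = 74.40 MPa, ρ = 8923 kg/m³
  material W: σ_y = 301.3 MPa, ρ = 1860 kg/m³
  material W: M = 9.33×10⁻³
  material Z: M = 0.967×10⁻³
The maximum is for material W.

material W, M = 9.33×10⁻³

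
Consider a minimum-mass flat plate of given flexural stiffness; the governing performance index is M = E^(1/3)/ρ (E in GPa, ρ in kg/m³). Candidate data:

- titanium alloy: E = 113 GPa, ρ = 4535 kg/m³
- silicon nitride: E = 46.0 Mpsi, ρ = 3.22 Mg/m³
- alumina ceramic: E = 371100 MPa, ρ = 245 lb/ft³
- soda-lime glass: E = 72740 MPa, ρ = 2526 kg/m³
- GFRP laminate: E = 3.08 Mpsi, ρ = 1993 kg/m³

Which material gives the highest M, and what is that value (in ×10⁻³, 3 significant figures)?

After converting to SI:
  titanium alloy: E = 113.0 GPa, ρ = 4535 kg/m³
  silicon nitride: E = 317.2 GPa, ρ = 3220 kg/m³
  alumina ceramic: E = 371.1 GPa, ρ = 3925 kg/m³
  soda-lime glass: E = 72.74 GPa, ρ = 2526 kg/m³
  GFRP laminate: E = 21.24 GPa, ρ = 1993 kg/m³
  silicon nitride: M = 2.12×10⁻³
  alumina ceramic: M = 1.83×10⁻³
  soda-lime glass: M = 1.65×10⁻³
  GFRP laminate: M = 1.39×10⁻³
  titanium alloy: M = 1.07×10⁻³
The maximum is for silicon nitride.

silicon nitride, M = 2.12×10⁻³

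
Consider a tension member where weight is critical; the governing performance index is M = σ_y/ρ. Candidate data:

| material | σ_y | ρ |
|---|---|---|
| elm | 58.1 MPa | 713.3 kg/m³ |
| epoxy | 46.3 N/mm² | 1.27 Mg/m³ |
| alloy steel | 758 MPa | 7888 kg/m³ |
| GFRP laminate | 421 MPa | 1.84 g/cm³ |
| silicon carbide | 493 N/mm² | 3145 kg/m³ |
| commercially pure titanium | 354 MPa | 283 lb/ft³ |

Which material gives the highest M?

In SI units:
  elm: σ_y = 58.10 MPa, ρ = 713.3 kg/m³
  epoxy: σ_y = 46.30 MPa, ρ = 1270 kg/m³
  alloy steel: σ_y = 758.0 MPa, ρ = 7888 kg/m³
  GFRP laminate: σ_y = 421.0 MPa, ρ = 1840 kg/m³
  silicon carbide: σ_y = 493.0 MPa, ρ = 3145 kg/m³
  commercially pure titanium: σ_y = 354.0 MPa, ρ = 4533 kg/m³
  GFRP laminate: M = 229 kN·m/kg
  silicon carbide: M = 157 kN·m/kg
  alloy steel: M = 96.1 kN·m/kg
  elm: M = 81.5 kN·m/kg
  commercially pure titanium: M = 78.1 kN·m/kg
  epoxy: M = 36.5 kN·m/kg
GFRP laminate has the largest M.

GFRP laminate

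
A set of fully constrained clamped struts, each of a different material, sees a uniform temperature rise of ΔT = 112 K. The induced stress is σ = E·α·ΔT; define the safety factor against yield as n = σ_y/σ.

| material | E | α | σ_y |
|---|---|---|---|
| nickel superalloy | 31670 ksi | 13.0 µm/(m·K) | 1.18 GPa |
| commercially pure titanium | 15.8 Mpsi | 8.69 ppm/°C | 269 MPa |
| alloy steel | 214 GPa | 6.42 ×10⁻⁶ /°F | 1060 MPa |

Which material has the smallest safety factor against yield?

In consistent units (E in GPa, α in ×10⁻⁶/K, σ_y in MPa):
  nickel superalloy: E = 218.4, α = 13.0, σ_y = 1180 → σ = 318 MPa, n = 3.71
  commercially pure titanium: E = 108.9, α = 8.69, σ_y = 269.0 → σ = 106 MPa, n = 2.54
  alloy steel: E = 214.0, α = 11.6, σ_y = 1060 → σ = 277 MPa, n = 3.83
Commercially pure titanium has the lowest safety factor, n = 2.54.

commercially pure titanium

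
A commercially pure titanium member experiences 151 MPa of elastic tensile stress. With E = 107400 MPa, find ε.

1.41×10⁻³

E = 107400 MPa = 107.4 GPa = 107400 MPa.
ε = σ/E = 151 / 107400 = 1.41×10⁻³.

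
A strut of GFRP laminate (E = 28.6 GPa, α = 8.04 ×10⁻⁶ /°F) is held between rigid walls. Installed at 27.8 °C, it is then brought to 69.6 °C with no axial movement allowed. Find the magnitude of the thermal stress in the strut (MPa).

α = 8.04×10⁻⁶/°F × 9/5 = 14.5×10⁻⁶/K.
ΔT = 41.80 K. Constrained thermal stress σ = E·α·ΔT = 28.60×10³ MPa × 14.5×10⁻⁶ × 41.80 = 17.3 MPa (compressive).

17.3 MPa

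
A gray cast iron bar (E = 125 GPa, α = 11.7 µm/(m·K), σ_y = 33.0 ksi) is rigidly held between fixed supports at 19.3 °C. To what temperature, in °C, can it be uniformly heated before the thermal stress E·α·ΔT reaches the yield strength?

175 °C

σ_y = 33.0 ksi = 227.5 MPa.
E·α·ΔT = 227.5 MPa ⇒ ΔT = 227.5 / (125.0×10³ × 11.7×10⁻⁶) = 155.6 K.
T = 19.3 + 155.6 = 174.9 °C.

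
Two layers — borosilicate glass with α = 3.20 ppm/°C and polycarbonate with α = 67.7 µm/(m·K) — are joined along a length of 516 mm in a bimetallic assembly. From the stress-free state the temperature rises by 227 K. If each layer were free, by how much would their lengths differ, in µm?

7560 µm

Δα = |3.20 − 67.7|×10⁻⁶/K = 64.5×10⁻⁶/K.
ΔL_mismatch = Δα·L·ΔT = 64.5×10⁻⁶ × 516.0 mm × 227.0 K = 7560 µm.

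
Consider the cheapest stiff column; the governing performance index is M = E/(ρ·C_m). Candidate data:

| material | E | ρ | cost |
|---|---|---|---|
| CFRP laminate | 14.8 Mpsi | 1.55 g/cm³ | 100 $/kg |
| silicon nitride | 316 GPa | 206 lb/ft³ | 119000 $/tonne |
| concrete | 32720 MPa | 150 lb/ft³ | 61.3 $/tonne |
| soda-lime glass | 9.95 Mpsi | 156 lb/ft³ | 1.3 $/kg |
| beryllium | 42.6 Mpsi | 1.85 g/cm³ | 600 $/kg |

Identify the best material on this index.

concrete

In SI units:
  CFRP laminate: E = 102.0 GPa, ρ = 1550 kg/m³, cost = 100.0 $/kg
  silicon nitride: E = 316.0 GPa, ρ = 3300 kg/m³, cost = 119.0 $/kg
  concrete: E = 32.72 GPa, ρ = 2403 kg/m³, cost = 0.06130 $/kg
  soda-lime glass: E = 68.60 GPa, ρ = 2499 kg/m³, cost = 1.300 $/kg
  beryllium: E = 293.7 GPa, ρ = 1850 kg/m³, cost = 600.0 $/kg
  concrete: M = 222 MN·m per $
  soda-lime glass: M = 21.1 MN·m per $
  silicon nitride: M = 0.805 MN·m per $
  CFRP laminate: M = 0.658 MN·m per $
  beryllium: M = 0.265 MN·m per $
The maximum is for concrete.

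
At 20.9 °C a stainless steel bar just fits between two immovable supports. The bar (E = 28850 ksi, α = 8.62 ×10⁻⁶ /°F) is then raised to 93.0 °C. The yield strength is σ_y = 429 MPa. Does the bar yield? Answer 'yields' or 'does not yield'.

E = 28850 ksi = 198.9 GPa.
α = 8.62×10⁻⁶/°F × 9/5 = 15.5×10⁻⁶/K.
ΔT = 72.10 K. Constrained thermal stress σ = E·α·ΔT = 198.9×10³ MPa × 15.5×10⁻⁶ × 72.10 = 223 MPa (compressive).
Compare to σ_y = 429 MPa: σ < σ_y, so it does not yield.

does not yield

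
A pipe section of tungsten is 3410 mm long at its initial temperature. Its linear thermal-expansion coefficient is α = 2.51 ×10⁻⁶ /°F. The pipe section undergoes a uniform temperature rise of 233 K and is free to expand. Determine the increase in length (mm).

Convert α: 2.51×10⁻⁶/°F × (9/5) = 4.52×10⁻⁶/K.
ΔL = α·L₀·ΔT = 4.52×10⁻⁶ × 3410 mm × 233.0 K = 3.59 mm.

3.59 mm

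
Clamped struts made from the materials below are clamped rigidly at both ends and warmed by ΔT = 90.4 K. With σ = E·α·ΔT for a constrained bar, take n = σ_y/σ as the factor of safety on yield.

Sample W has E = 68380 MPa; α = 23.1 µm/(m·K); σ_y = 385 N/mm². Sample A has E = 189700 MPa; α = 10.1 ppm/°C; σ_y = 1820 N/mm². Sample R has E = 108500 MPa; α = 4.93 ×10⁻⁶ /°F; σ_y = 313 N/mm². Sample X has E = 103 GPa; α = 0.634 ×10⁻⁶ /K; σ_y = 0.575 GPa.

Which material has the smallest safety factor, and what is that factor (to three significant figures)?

With everything in SI (GPa, ×10⁻⁶/K, MPa):
  sample W: E = 68.38, α = 23.1, σ_y = 385.0 → σ = 143 MPa, n = 2.70
  sample A: E = 189.7, α = 10.1, σ_y = 1820 → σ = 173 MPa, n = 10.5
  sample R: E = 108.5, α = 8.87, σ_y = 313.0 → σ = 87.0 MPa, n = 3.60
  sample X: E = 103.0, α = 0.634, σ_y = 575.0 → σ = 5.90 MPa, n = 97.4
Smallest n: sample W with n = 2.70.

sample W, n = 2.70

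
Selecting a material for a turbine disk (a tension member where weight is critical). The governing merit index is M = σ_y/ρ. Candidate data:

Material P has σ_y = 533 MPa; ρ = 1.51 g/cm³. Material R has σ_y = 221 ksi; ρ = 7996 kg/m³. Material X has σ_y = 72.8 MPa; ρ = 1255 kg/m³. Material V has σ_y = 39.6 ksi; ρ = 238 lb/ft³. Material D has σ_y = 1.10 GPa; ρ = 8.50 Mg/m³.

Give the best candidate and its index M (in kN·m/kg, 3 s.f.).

material P, M = 353 kN·m/kg

Convert each candidate to consistent units, then evaluate M:
  material P: σ_y = 533.0 MPa, ρ = 1510 kg/m³
  material R: σ_y = 1524 MPa, ρ = 7996 kg/m³
  material X: σ_y = 72.80 MPa, ρ = 1255 kg/m³
  material V: σ_y = 273.0 MPa, ρ = 3812 kg/m³
  material D: σ_y = 1100 MPa, ρ = 8500 kg/m³
  material P: M = 353 kN·m/kg
  material R: M = 191 kN·m/kg
  material D: M = 129 kN·m/kg
  material V: M = 71.6 kN·m/kg
  material X: M = 58.0 kN·m/kg
Material P has the largest M.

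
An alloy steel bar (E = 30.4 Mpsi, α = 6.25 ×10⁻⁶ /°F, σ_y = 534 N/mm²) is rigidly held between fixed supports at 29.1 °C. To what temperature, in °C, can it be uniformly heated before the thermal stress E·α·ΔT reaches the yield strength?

256 °C

E = 30.4 Mpsi = 209.6 GPa.
α = 6.25×10⁻⁶/°F × 9/5 = 11.2×10⁻⁶/K.
σ_y = 534 N/mm² = 534.0 MPa.
E·α·ΔT = 534.0 MPa ⇒ ΔT = 534.0 / (209.6×10³ × 11.2×10⁻⁶) = 226.5 K.
T = 29.1 + 226.5 = 255.6 °C.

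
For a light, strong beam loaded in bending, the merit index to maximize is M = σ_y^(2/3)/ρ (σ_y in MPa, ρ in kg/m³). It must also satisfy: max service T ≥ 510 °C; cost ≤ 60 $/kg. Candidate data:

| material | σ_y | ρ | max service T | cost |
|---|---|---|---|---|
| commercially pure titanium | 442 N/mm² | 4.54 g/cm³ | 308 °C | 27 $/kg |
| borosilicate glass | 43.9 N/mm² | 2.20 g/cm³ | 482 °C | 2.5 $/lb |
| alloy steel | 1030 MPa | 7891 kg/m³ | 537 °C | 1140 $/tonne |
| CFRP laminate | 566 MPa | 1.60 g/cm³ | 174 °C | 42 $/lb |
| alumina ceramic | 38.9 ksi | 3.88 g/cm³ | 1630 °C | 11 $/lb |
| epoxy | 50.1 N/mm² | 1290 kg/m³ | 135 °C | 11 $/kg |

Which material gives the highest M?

alloy steel

Screen on constraints: max service T ≥ 510 °C; cost ≤ 60 $/kg. Survivors: alloy steel, alumina ceramic.
Convert each candidate to consistent units, then evaluate M:
  alloy steel: σ_y = 1030 MPa, ρ = 7891 kg/m³
  alumina ceramic: σ_y = 268.2 MPa, ρ = 3880 kg/m³
  alloy steel: M = 12.9×10⁻³
  alumina ceramic: M = 10.7×10⁻³
The maximum is for alloy steel.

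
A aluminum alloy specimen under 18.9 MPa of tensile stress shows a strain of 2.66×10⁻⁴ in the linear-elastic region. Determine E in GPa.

E = σ/ε = 18.9 MPa / 2.66×10⁻⁴ = 71050 MPa = 71.1 GPa.

71.1 GPa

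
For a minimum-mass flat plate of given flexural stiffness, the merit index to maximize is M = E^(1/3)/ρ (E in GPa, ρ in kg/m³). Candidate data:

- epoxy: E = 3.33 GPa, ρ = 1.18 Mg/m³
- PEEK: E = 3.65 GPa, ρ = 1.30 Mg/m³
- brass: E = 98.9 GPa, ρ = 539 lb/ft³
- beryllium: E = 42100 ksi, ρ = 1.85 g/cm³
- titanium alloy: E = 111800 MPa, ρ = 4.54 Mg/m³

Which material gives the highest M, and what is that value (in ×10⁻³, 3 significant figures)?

Putting every candidate on a common basis:
  epoxy: E = 3.330 GPa, ρ = 1180 kg/m³
  PEEK: E = 3.650 GPa, ρ = 1300 kg/m³
  brass: E = 98.90 GPa, ρ = 8634 kg/m³
  beryllium: E = 290.3 GPa, ρ = 1850 kg/m³
  titanium alloy: E = 111.8 GPa, ρ = 4540 kg/m³
  beryllium: M = 3.58×10⁻³
  epoxy: M = 1.27×10⁻³
  PEEK: M = 1.18×10⁻³
  titanium alloy: M = 1.06×10⁻³
  brass: M = 0.536×10⁻³
Highest index: beryllium.

beryllium, M = 3.58×10⁻³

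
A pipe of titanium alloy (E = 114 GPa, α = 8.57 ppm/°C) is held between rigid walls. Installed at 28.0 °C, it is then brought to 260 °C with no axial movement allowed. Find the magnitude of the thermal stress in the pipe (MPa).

227 MPa

ΔT = 232.0 K. Constrained thermal stress σ = E·α·ΔT = 114.0×10³ MPa × 8.57×10⁻⁶ × 232.0 = 227 MPa (compressive).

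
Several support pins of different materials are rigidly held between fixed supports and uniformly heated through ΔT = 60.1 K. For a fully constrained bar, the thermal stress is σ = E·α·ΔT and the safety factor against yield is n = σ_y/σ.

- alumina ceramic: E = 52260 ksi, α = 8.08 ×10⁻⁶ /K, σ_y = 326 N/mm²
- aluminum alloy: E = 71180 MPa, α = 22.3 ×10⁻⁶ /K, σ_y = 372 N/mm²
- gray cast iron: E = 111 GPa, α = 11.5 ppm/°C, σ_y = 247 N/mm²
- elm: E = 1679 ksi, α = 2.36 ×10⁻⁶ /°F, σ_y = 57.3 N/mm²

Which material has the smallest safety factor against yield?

alumina ceramic

Converting E to GPa, α to ×10⁻⁶/K, σ_y to MPa, then σ and n for each:
  alumina ceramic: E = 360.3, α = 8.08, σ_y = 326.0 → σ = 175 MPa, n = 1.86
  aluminum alloy: E = 71.18, α = 22.3, σ_y = 372.0 → σ = 95.4 MPa, n = 3.90
  gray cast iron: E = 111.0, α = 11.5, σ_y = 247.0 → σ = 76.7 MPa, n = 3.22
  elm: E = 11.58, α = 4.25, σ_y = 57.30 → σ = 2.96 MPa, n = 19.4
Alumina ceramic has the lowest safety factor, n = 1.86.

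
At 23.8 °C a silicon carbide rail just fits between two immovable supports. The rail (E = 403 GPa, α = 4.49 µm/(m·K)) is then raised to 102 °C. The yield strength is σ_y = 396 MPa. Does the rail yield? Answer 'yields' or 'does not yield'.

does not yield

ΔT = 78.20 K. Constrained thermal stress σ = E·α·ΔT = 403.0×10³ MPa × 4.49×10⁻⁶ × 78.20 = 142 MPa (compressive).
Compare to σ_y = 396 MPa: σ < σ_y, so it does not yield.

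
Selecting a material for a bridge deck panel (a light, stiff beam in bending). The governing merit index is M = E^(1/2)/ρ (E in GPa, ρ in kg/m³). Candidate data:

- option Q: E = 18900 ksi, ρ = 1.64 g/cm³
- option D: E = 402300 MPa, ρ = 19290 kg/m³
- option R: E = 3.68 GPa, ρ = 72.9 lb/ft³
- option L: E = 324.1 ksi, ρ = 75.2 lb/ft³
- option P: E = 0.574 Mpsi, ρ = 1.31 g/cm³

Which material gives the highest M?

Convert each candidate to consistent units, then evaluate M:
  option Q: E = 130.3 GPa, ρ = 1640 kg/m³
  option D: E = 402.3 GPa, ρ = 19290 kg/m³
  option R: E = 3.680 GPa, ρ = 1168 kg/m³
  option L: E = 2.235 GPa, ρ = 1205 kg/m³
  option P: E = 3.958 GPa, ρ = 1310 kg/m³
  option Q: M = 6.96×10⁻³
  option R: M = 1.64×10⁻³
  option P: M = 1.52×10⁻³
  option L: M = 1.24×10⁻³
  option D: M = 1.04×10⁻³
Option Q ranks first.

option Q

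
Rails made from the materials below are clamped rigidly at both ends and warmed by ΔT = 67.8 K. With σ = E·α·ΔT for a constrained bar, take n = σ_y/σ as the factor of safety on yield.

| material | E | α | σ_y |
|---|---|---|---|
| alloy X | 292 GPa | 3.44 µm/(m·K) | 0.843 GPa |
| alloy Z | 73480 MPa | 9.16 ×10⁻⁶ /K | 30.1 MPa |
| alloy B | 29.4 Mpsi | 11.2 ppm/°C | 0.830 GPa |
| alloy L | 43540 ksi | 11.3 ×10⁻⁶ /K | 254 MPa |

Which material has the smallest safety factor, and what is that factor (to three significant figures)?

alloy Z, n = 0.660

In consistent units (E in GPa, α in ×10⁻⁶/K, σ_y in MPa):
  alloy X: E = 292.0, α = 3.44, σ_y = 843.0 → σ = 68.1 MPa, n = 12.4
  alloy Z: E = 73.48, α = 9.16, σ_y = 30.10 → σ = 45.6 MPa, n = 0.660
  alloy B: E = 202.7, α = 11.2, σ_y = 830.0 → σ = 154 MPa, n = 5.39
  alloy L: E = 300.2, α = 11.3, σ_y = 254.0 → σ = 230 MPa, n = 1.10
The minimum is alloy Z at n = 0.660.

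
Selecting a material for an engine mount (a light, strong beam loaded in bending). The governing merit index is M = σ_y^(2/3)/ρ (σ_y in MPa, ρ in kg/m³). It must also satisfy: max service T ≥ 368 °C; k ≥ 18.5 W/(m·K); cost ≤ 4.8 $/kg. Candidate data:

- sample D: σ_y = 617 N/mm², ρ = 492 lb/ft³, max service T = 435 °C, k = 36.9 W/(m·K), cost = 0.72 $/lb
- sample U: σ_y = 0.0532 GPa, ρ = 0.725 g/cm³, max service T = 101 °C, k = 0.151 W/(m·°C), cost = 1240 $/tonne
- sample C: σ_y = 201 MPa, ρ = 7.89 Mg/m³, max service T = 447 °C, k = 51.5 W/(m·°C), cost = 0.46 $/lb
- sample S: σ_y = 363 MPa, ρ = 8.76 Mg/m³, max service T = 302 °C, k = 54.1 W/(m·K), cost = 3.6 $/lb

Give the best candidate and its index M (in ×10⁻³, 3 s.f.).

Screen on constraints: max service T ≥ 368 °C; k ≥ 18.5 W/(m·K); cost ≤ 4.8 $/kg. Survivors: sample D, sample C.
Normalizing units and computing the index:
  sample D: σ_y = 617.0 MPa, ρ = 7881 kg/m³
  sample C: σ_y = 201.0 MPa, ρ = 7890 kg/m³
  sample D: M = 9.20×10⁻³
  sample C: M = 4.35×10⁻³
Sample D ranks first.

sample D, M = 9.20×10⁻³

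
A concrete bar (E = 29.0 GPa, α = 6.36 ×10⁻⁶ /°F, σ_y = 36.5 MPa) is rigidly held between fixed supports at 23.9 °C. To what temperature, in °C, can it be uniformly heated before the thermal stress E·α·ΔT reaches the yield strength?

α = 6.36×10⁻⁶/°F × 9/5 = 11.4×10⁻⁶/K.
E·α·ΔT = 36.50 MPa ⇒ ΔT = 36.50 / (29.00×10³ × 11.4×10⁻⁶) = 109.9 K.
T = 23.9 + 109.9 = 133.8 °C.

134 °C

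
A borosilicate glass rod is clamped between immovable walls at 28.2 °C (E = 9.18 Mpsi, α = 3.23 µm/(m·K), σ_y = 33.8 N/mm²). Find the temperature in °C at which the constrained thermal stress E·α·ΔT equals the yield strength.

E = 9.18 Mpsi = 63.29 GPa.
σ_y = 33.8 N/mm² = 33.80 MPa.
E·α·ΔT = 33.80 MPa ⇒ ΔT = 33.80 / (63.29×10³ × 3.23×10⁻⁶) = 165.3 K.
T = 28.2 + 165.3 = 193.5 °C.

194 °C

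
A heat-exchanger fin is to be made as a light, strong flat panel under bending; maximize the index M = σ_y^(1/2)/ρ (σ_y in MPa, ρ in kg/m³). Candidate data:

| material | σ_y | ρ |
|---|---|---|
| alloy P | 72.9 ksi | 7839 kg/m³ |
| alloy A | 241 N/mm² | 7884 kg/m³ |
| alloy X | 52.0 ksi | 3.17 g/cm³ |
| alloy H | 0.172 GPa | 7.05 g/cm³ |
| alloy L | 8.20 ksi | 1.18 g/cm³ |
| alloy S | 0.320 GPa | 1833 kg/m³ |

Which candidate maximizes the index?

Putting every candidate on a common basis:
  alloy P: σ_y = 502.6 MPa, ρ = 7839 kg/m³
  alloy A: σ_y = 241.0 MPa, ρ = 7884 kg/m³
  alloy X: σ_y = 358.5 MPa, ρ = 3170 kg/m³
  alloy H: σ_y = 172.0 MPa, ρ = 7050 kg/m³
  alloy L: σ_y = 56.54 MPa, ρ = 1180 kg/m³
  alloy S: σ_y = 320.0 MPa, ρ = 1833 kg/m³
  alloy S: M = 9.76×10⁻³
  alloy L: M = 6.37×10⁻³
  alloy X: M = 5.97×10⁻³
  alloy P: M = 2.86×10⁻³
  alloy A: M = 1.97×10⁻³
  alloy H: M = 1.86×10⁻³
The maximum is for alloy S.

alloy S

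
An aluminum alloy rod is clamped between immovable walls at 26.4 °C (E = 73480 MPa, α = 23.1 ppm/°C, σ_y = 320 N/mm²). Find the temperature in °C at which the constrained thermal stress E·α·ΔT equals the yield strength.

E = 73480 MPa = 73.48 GPa.
σ_y = 320 N/mm² = 320.0 MPa.
E·α·ΔT = 320.0 MPa ⇒ ΔT = 320.0 / (73.48×10³ × 23.1×10⁻⁶) = 188.5 K.
T = 26.4 + 188.5 = 214.9 °C.

215 °C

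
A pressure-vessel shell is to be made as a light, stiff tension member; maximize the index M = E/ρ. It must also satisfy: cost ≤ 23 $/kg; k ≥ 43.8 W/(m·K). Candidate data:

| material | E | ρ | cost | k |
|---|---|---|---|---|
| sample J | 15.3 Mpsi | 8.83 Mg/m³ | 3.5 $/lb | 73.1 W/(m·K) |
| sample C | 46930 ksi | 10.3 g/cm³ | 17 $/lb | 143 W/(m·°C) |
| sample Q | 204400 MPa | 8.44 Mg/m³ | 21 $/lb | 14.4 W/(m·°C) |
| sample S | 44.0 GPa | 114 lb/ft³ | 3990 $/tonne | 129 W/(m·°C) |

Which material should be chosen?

Screen on constraints: cost ≤ 23 $/kg; k ≥ 43.8 W/(m·K). Survivors: sample J, sample S.
Putting every candidate on a common basis:
  sample J: E = 105.5 GPa, ρ = 8830 kg/m³
  sample S: E = 44.00 GPa, ρ = 1826 kg/m³
  sample S: M = 24.1 MN·m/kg
  sample J: M = 11.9 MN·m/kg
Sample S has the largest M.

sample S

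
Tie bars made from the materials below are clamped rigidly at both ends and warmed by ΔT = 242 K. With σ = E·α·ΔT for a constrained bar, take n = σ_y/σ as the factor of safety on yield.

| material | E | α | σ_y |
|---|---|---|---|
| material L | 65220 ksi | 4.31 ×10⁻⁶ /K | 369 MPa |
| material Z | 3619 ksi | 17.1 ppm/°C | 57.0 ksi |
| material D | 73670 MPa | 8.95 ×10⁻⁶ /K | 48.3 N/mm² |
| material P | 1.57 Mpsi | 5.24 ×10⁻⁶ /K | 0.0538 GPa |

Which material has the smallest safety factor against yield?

Per material, after unit conversion:
  material L: E = 449.7, α = 4.31, σ_y = 369.0 → σ = 469 MPa, n = 0.787
  material Z: E = 24.95, α = 17.1, σ_y = 393.0 → σ = 103 MPa, n = 3.81
  material D: E = 73.67, α = 8.95, σ_y = 48.30 → σ = 160 MPa, n = 0.303
  material P: E = 10.82, α = 5.24, σ_y = 53.80 → σ = 13.7 MPa, n = 3.92
The minimum is material D at n = 0.303.

material D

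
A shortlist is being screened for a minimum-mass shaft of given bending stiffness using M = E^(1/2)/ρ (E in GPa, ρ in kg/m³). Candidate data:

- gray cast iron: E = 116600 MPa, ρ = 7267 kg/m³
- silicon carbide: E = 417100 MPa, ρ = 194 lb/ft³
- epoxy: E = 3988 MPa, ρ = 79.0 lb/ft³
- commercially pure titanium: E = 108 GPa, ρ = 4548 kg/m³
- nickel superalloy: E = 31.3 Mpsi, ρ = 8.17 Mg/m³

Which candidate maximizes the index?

Normalizing units and computing the index:
  gray cast iron: E = 116.6 GPa, ρ = 7267 kg/m³
  silicon carbide: E = 417.1 GPa, ρ = 3108 kg/m³
  epoxy: E = 3.988 GPa, ρ = 1265 kg/m³
  commercially pure titanium: E = 108.0 GPa, ρ = 4548 kg/m³
  nickel superalloy: E = 215.8 GPa, ρ = 8170 kg/m³
  silicon carbide: M = 6.57×10⁻³
  commercially pure titanium: M = 2.29×10⁻³
  nickel superalloy: M = 1.80×10⁻³
  epoxy: M = 1.58×10⁻³
  gray cast iron: M = 1.49×10⁻³
Highest index: silicon carbide.

silicon carbide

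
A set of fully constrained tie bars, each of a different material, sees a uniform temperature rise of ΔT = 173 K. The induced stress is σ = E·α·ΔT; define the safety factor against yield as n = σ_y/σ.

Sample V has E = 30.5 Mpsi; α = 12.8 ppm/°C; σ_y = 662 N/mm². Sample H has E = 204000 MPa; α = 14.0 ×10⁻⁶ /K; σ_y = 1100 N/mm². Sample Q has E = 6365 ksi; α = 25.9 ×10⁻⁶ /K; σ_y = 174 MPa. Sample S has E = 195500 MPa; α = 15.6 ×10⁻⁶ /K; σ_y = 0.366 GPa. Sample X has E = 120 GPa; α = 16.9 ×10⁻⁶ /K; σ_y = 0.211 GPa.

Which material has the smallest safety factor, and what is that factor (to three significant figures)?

sample X, n = 0.601

With everything in SI (GPa, ×10⁻⁶/K, MPa):
  sample V: E = 210.3, α = 12.8, σ_y = 662.0 → σ = 466 MPa, n = 1.42
  sample H: E = 204.0, α = 14.0, σ_y = 1100 → σ = 494 MPa, n = 2.23
  sample Q: E = 43.89, α = 25.9, σ_y = 174.0 → σ = 197 MPa, n = 0.885
  sample S: E = 195.5, α = 15.6, σ_y = 366.0 → σ = 528 MPa, n = 0.694
  sample X: E = 120.0, α = 16.9, σ_y = 211.0 → σ = 351 MPa, n = 0.601
Smallest n: sample X with n = 0.601.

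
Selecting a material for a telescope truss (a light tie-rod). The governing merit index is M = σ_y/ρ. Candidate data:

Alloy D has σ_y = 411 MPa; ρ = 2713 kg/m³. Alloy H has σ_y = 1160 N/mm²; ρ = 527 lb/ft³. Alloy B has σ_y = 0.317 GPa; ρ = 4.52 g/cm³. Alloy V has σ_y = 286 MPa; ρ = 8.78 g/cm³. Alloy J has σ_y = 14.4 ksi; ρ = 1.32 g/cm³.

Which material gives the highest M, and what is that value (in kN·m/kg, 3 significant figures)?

alloy D, M = 151 kN·m/kg

Normalizing units and computing the index:
  alloy D: σ_y = 411.0 MPa, ρ = 2713 kg/m³
  alloy H: σ_y = 1160 MPa, ρ = 8442 kg/m³
  alloy B: σ_y = 317.0 MPa, ρ = 4520 kg/m³
  alloy V: σ_y = 286.0 MPa, ρ = 8780 kg/m³
  alloy J: σ_y = 99.28 MPa, ρ = 1320 kg/m³
  alloy D: M = 151 kN·m/kg
  alloy H: M = 137 kN·m/kg
  alloy J: M = 75.2 kN·m/kg
  alloy B: M = 70.1 kN·m/kg
  alloy V: M = 32.6 kN·m/kg
Alloy D has the largest M.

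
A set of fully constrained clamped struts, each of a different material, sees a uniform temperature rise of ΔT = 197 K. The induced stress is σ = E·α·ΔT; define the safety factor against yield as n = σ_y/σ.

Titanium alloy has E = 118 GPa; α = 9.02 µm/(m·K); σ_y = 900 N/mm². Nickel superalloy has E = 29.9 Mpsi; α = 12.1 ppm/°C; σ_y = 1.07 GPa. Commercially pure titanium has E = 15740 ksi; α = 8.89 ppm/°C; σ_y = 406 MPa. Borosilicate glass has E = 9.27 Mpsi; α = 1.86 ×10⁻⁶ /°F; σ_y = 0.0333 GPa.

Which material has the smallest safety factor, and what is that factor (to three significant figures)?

borosilicate glass, n = 0.790

Converting E to GPa, α to ×10⁻⁶/K, σ_y to MPa, then σ and n for each:
  titanium alloy: E = 118.0, α = 9.02, σ_y = 900.0 → σ = 210 MPa, n = 4.29
  nickel superalloy: E = 206.2, α = 12.1, σ_y = 1070 → σ = 491 MPa, n = 2.18
  commercially pure titanium: E = 108.5, α = 8.89, σ_y = 406.0 → σ = 190 MPa, n = 2.14
  borosilicate glass: E = 63.91, α = 3.35, σ_y = 33.30 → σ = 42.2 MPa, n = 0.790
Borosilicate glass has the lowest safety factor, n = 0.790.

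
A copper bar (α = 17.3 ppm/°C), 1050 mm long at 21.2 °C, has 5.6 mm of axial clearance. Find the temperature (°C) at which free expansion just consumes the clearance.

329 °C

α·L₀·ΔT = 5.6 mm ⇒ ΔT = 5.6 / (17.3×10⁻⁶ × 1050.0) = 308.3 K.
T = 21.2 + 308.3 = 329.5 °C.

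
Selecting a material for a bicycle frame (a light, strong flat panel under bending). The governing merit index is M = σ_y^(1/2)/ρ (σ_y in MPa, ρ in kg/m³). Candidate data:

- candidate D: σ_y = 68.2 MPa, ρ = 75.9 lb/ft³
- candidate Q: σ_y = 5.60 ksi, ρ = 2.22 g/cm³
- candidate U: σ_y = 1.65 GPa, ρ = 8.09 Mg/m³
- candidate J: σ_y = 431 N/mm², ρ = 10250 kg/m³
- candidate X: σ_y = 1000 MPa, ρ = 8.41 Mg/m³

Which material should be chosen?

candidate D

Normalizing units and computing the index:
  candidate D: σ_y = 68.20 MPa, ρ = 1216 kg/m³
  candidate Q: σ_y = 38.61 MPa, ρ = 2220 kg/m³
  candidate U: σ_y = 1650 MPa, ρ = 8090 kg/m³
  candidate J: σ_y = 431.0 MPa, ρ = 10250 kg/m³
  candidate X: σ_y = 1000 MPa, ρ = 8410 kg/m³
  candidate D: M = 6.79×10⁻³
  candidate U: M = 5.02×10⁻³
  candidate X: M = 3.76×10⁻³
  candidate Q: M = 2.80×10⁻³
  candidate J: M = 2.03×10⁻³
Highest index: candidate D.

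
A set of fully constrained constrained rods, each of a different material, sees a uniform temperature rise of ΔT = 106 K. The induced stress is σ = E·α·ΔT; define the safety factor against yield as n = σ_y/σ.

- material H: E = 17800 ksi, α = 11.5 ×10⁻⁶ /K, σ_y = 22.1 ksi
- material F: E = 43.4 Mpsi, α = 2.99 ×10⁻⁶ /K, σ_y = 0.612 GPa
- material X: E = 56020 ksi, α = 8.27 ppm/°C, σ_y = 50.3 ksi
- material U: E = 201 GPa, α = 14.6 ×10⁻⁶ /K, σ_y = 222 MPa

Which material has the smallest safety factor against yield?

material U

Converting E to GPa, α to ×10⁻⁶/K, σ_y to MPa, then σ and n for each:
  material H: E = 122.7, α = 11.5, σ_y = 152.4 → σ = 150 MPa, n = 1.02
  material F: E = 299.2, α = 2.99, σ_y = 612.0 → σ = 94.8 MPa, n = 6.45
  material X: E = 386.2, α = 8.27, σ_y = 346.8 → σ = 339 MPa, n = 1.02
  material U: E = 201.0, α = 14.6, σ_y = 222.0 → σ = 311 MPa, n = 0.714
Material U has the lowest safety factor, n = 0.714.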